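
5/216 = 5/216 = 0.02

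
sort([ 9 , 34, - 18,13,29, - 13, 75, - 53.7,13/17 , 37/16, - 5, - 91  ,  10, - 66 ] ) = [-91, - 66,  -  53.7, - 18, - 13, - 5 , 13/17 , 37/16,9,10, 13, 29,34,75 ]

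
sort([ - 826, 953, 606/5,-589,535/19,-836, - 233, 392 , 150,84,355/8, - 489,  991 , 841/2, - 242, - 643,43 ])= [ - 836,-826, - 643, - 589, - 489,- 242, - 233,535/19,43,355/8,84,606/5,150,392 , 841/2, 953,  991]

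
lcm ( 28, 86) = 1204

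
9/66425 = 9/66425 = 0.00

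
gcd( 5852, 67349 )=1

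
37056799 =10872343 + 26184456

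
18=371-353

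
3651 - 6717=-3066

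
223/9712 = 223/9712 = 0.02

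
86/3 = 86/3 = 28.67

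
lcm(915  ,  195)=11895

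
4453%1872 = 709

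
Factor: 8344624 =2^4*521539^1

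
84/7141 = 84/7141 = 0.01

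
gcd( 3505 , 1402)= 701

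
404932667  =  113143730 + 291788937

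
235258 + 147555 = 382813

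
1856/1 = 1856=1856.00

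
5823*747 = 4349781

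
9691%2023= 1599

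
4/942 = 2/471 = 0.00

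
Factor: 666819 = 3^3*24697^1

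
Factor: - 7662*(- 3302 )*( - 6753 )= - 170850386772  =  - 2^2*3^2*13^1*127^1*1277^1*2251^1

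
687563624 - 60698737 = 626864887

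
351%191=160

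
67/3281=67/3281 = 0.02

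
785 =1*785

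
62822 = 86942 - 24120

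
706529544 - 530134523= 176395021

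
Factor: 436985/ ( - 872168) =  - 2^( - 3)*5^1*  11^(-2 )*97^1 = - 485/968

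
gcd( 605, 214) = 1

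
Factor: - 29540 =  - 2^2*5^1*7^1*211^1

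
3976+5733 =9709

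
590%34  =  12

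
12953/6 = 12953/6 = 2158.83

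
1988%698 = 592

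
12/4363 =12/4363 = 0.00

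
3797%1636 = 525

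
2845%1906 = 939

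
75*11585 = 868875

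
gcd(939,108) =3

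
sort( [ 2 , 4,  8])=[ 2,4, 8]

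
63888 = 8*7986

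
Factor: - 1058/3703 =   -  2/7 = - 2^1*7^( - 1)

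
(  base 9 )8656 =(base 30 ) 729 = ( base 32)671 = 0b1100011100001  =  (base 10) 6369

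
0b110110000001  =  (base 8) 6601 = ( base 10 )3457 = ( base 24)601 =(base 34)2xn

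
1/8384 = 1/8384 = 0.00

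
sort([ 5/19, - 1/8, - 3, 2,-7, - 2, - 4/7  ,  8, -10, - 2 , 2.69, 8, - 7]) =[ - 10, - 7, - 7, - 3, - 2, - 2, - 4/7,-1/8,5/19, 2, 2.69, 8, 8 ]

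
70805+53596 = 124401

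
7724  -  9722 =  -  1998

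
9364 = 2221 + 7143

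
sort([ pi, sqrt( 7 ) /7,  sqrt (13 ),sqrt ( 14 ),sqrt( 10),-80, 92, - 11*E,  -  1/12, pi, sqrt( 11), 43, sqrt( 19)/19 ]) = [ - 80 ,-11*E,-1/12, sqrt( 19 ) /19, sqrt ( 7 ) /7,pi, pi, sqrt( 10), sqrt (11), sqrt( 13 ), sqrt(14 ), 43, 92]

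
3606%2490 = 1116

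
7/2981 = 7/2981 = 0.00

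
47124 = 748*63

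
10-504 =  - 494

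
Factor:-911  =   - 911^1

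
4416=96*46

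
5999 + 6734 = 12733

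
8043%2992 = 2059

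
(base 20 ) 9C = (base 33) 5r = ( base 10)192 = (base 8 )300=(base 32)60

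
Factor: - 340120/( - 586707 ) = 40/69 = 2^3  *3^( - 1)*5^1*23^( - 1)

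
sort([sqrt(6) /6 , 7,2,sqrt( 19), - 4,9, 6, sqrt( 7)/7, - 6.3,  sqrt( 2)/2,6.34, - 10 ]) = [-10, - 6.3 , - 4, sqrt (7 )/7,  sqrt(6)/6, sqrt ( 2 )/2, 2,  sqrt( 19), 6, 6.34 , 7, 9]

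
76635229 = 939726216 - 863090987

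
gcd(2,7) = 1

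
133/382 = 133/382 =0.35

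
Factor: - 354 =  - 2^1*3^1*59^1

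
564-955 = - 391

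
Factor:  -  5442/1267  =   - 2^1*3^1*7^(  -  1)*181^( - 1)*907^1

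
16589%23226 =16589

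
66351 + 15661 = 82012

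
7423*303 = 2249169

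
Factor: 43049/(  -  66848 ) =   -  2^( - 5)*2089^( - 1)*43049^1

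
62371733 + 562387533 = 624759266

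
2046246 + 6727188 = 8773434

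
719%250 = 219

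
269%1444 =269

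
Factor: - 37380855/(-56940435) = 2492057/3796029 =3^(-2)*19^( - 1)*29^1*79^(-1)*281^(-1)*85933^1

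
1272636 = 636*2001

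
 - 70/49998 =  - 1 + 24964/24999 = - 0.00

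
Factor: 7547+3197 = 10744 = 2^3 * 17^1*79^1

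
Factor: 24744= 2^3*3^1*1031^1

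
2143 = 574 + 1569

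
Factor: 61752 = 2^3*3^1* 31^1*83^1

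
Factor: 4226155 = 5^1 *845231^1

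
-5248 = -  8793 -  - 3545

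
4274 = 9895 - 5621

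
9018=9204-186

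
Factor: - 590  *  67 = -39530 = - 2^1*5^1 * 59^1*67^1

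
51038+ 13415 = 64453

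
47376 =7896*6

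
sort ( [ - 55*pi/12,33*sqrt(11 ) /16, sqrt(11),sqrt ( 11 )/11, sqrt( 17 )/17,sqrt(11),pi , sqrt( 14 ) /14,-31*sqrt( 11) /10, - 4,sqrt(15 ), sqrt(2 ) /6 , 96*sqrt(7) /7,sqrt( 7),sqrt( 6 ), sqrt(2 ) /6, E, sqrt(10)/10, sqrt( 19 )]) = [ - 55 * pi/12,- 31 *sqrt( 11) /10, - 4,sqrt(2 ) /6, sqrt(2) /6,sqrt( 17 ) /17, sqrt( 14)/14,sqrt( 11 ) /11,sqrt ( 10) /10, sqrt(6),sqrt(7 ),E,pi,sqrt(11),sqrt(11),sqrt( 15) , sqrt ( 19 ), 33 * sqrt(11) /16,  96*sqrt(7 ) /7] 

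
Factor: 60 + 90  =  150 = 2^1*3^1*5^2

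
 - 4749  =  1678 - 6427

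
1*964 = 964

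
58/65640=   29/32820= 0.00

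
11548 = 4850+6698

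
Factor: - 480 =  -2^5 * 3^1*5^1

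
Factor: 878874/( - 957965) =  - 2^1*3^1*5^( - 1 )*29^1*41^(-1)*4673^( - 1)*5051^1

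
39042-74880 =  -35838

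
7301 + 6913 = 14214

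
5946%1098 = 456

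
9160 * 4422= 40505520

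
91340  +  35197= 126537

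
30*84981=2549430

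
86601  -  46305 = 40296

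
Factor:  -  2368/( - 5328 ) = 2^2 * 3^( - 2 ) = 4/9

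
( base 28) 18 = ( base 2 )100100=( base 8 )44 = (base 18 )20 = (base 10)36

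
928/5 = 185+3/5 = 185.60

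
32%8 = 0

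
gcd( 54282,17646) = 6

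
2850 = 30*95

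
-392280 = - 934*420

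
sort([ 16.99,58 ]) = [ 16.99,58 ] 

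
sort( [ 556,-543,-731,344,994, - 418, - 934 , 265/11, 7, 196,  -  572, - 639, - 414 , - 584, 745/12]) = [ - 934 , - 731, - 639, - 584, - 572, - 543, - 418, - 414,7, 265/11,745/12, 196, 344, 556, 994]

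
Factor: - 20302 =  - 2^1*10151^1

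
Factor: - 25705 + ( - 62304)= - 17^1*31^1*167^1 = - 88009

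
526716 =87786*6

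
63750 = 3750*17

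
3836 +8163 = 11999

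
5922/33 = 1974/11 = 179.45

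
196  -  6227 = - 6031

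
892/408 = 2 + 19/102 = 2.19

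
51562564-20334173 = 31228391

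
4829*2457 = 11864853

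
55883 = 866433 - 810550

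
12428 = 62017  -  49589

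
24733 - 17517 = 7216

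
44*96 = 4224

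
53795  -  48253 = 5542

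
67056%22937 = 21182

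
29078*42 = 1221276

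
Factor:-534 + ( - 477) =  - 3^1 * 337^1 = - 1011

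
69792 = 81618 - 11826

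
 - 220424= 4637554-4857978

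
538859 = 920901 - 382042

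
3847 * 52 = 200044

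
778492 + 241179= 1019671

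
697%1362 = 697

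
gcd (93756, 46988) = 4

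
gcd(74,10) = 2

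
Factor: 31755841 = 13^1*29^1*131^1*643^1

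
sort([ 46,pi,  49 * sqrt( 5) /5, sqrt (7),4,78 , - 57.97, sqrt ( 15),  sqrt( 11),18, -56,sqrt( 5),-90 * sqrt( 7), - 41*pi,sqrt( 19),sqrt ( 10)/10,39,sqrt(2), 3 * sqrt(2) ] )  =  [ - 90* sqrt(7), - 41 * pi,-57.97 , - 56, sqrt( 10)/10,sqrt( 2),sqrt( 5), sqrt(7), pi, sqrt( 11 ), sqrt( 15), 4,3*sqrt( 2),sqrt ( 19 ),18, 49*sqrt( 5)/5,39, 46,78]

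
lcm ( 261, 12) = 1044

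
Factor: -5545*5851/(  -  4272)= 2^(  -  4 )*3^( - 1 )*5^1*89^( - 1)*1109^1*5851^1 = 32443795/4272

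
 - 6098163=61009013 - 67107176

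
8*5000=40000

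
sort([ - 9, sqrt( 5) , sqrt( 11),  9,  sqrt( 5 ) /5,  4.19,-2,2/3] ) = [ - 9, - 2,  sqrt(5 )/5,2/3, sqrt(5), sqrt(11), 4.19,  9]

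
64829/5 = 12965 + 4/5 = 12965.80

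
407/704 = 37/64 = 0.58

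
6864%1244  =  644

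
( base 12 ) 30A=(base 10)442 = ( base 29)f7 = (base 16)1ba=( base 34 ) D0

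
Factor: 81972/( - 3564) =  - 23  =  - 23^1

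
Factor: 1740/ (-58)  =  -2^1*3^1*5^1 = -30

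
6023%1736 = 815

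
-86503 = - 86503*1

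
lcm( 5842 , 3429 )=157734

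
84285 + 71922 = 156207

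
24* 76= 1824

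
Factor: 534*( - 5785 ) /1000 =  - 2^(-2)*3^1*5^(-2 )*13^1* 89^2 = - 308919/100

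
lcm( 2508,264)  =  5016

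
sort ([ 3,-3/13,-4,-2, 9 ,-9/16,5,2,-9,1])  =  [-9, -4,- 2,-9/16,-3/13,1,  2,3,5,  9]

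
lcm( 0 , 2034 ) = 0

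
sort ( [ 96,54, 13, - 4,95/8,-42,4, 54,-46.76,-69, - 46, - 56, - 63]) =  [ - 69,-63, - 56, - 46.76,-46, - 42, - 4 , 4,  95/8,13, 54, 54, 96 ]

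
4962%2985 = 1977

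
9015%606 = 531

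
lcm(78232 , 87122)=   3833368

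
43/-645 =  - 1 + 14/15 = -0.07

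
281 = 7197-6916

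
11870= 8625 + 3245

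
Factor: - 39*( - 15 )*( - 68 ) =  - 39780 = - 2^2*3^2 * 5^1*13^1*17^1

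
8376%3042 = 2292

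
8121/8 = 8121/8 = 1015.12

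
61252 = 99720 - 38468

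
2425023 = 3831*633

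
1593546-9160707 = - 7567161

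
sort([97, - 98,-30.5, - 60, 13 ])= [-98, -60,  -  30.5,13,97]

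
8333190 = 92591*90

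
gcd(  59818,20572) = 2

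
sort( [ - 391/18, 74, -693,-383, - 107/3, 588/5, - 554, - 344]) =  [  -  693, - 554,-383, - 344, - 107/3, - 391/18, 74,588/5]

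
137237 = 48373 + 88864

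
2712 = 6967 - 4255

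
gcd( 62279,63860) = 31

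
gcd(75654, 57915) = 81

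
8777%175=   27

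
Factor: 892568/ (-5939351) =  - 2^3*11^( - 1)*17^1*37^( - 1)*6563^1*14593^(-1)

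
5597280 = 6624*845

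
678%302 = 74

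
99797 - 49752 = 50045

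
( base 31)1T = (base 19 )33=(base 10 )60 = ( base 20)30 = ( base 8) 74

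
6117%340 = 337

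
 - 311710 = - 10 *31171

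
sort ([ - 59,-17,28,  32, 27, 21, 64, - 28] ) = [ - 59,  -  28, - 17, 21, 27,28,32, 64 ] 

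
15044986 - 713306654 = - 698261668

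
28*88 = 2464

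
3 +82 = 85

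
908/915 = 908/915 = 0.99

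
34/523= 34/523  =  0.07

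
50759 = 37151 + 13608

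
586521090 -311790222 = 274730868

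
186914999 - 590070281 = -403155282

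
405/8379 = 45/931=0.05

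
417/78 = 139/26 =5.35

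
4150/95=43 + 13/19 = 43.68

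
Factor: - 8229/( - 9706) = 39/46  =  2^( - 1 )*3^1*13^1*23^(-1 )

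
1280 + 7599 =8879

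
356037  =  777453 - 421416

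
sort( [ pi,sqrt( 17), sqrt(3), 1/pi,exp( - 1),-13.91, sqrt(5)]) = [-13.91, 1/pi,  exp( - 1 ), sqrt( 3 ),sqrt( 5) , pi, sqrt( 17) ]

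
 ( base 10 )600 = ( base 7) 1515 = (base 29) KK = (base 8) 1130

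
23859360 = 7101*3360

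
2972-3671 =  - 699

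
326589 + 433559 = 760148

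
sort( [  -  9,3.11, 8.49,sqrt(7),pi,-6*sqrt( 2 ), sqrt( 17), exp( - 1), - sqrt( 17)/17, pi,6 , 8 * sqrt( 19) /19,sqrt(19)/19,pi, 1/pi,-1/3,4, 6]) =[ - 9 , - 6*sqrt(2 ), - 1/3,-sqrt ( 17 )/17,sqrt( 19)/19,1/pi,exp( - 1 ), 8*sqrt( 19 ) /19, sqrt( 7), 3.11, pi, pi,  pi,4, sqrt( 17 ),6,6, 8.49 ]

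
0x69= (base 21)50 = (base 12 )89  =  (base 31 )3c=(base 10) 105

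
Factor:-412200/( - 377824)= 51525/47228 = 2^( - 2 )*3^2*5^2*229^1*11807^( - 1 ) 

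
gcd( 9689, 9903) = 1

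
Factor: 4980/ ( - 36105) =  - 4/29 = - 2^2*29^( - 1)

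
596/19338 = 298/9669 = 0.03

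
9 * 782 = 7038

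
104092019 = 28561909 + 75530110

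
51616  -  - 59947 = 111563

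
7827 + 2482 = 10309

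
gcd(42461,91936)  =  1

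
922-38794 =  - 37872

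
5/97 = 5/97 = 0.05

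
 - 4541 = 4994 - 9535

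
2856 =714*4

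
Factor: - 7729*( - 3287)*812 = 20629041076 = 2^2*7^1*19^1*29^1*59^1*131^1 *173^1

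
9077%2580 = 1337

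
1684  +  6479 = 8163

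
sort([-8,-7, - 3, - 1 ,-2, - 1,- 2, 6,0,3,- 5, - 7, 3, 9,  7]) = [ - 8, - 7,-7, -5,- 3, - 2 , - 2, - 1,- 1, 0 , 3,3 , 6,7,  9 ] 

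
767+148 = 915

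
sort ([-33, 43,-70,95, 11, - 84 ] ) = [ - 84,-70, - 33,11, 43,95]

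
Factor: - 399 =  - 3^1*7^1 * 19^1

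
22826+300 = 23126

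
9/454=9/454  =  0.02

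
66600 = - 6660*(-10) 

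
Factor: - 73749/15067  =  -3^1*19^( - 1)*31^1 = - 93/19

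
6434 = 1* 6434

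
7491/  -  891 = -9 + 16/27 = - 8.41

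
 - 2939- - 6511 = 3572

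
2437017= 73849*33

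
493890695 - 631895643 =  - 138004948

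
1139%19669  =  1139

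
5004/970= 2502/485 = 5.16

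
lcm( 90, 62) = 2790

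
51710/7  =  7387 + 1/7 = 7387.14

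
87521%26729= 7334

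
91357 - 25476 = 65881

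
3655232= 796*4592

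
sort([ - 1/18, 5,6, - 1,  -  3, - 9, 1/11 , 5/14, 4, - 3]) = [ - 9 , - 3, - 3, - 1,- 1/18, 1/11,  5/14,  4, 5 , 6 ] 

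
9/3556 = 9/3556 = 0.00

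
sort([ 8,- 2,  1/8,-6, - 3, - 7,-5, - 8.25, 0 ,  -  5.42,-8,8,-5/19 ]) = [  -  8.25,- 8,-7,  -  6,  -  5.42, - 5, - 3, - 2, - 5/19,0, 1/8,8,8]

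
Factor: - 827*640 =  - 2^7*5^1*827^1 =- 529280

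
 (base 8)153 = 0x6B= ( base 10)107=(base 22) 4J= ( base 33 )38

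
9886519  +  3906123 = 13792642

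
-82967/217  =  -82967/217 = - 382.34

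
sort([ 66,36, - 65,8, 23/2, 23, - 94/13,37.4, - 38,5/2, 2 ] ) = [ - 65, - 38, - 94/13,2, 5/2, 8, 23/2,23,36,37.4,66]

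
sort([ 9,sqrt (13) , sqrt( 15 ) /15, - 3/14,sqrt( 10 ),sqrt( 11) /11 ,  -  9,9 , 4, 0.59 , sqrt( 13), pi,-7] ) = [ - 9, - 7,-3/14, sqrt(15)/15,sqrt ( 11) /11 , 0.59, pi,sqrt( 10), sqrt ( 13), sqrt (13 ),4,  9,9 ]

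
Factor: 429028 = 2^2 * 283^1*379^1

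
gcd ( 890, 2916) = 2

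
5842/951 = 5842/951 = 6.14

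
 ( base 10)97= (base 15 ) 67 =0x61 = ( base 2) 1100001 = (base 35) 2r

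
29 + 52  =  81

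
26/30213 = 26/30213 = 0.00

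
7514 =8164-650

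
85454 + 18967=104421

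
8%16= 8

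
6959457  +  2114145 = 9073602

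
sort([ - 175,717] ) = [-175 , 717]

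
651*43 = 27993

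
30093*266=8004738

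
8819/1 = 8819 = 8819.00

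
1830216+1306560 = 3136776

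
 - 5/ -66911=5/66911 = 0.00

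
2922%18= 6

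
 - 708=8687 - 9395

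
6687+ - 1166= 5521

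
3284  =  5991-2707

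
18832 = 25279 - 6447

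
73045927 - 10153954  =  62891973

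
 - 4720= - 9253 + 4533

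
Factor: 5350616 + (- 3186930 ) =2^1*7^1*37^1*4177^1 = 2163686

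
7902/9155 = 7902/9155 = 0.86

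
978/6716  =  489/3358  =  0.15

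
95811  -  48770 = 47041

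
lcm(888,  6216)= 6216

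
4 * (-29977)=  - 119908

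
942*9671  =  9110082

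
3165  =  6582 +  - 3417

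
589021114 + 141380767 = 730401881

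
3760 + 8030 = 11790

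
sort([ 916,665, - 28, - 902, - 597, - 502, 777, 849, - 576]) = [ - 902, - 597 ,-576, - 502, - 28,665,777,849,916] 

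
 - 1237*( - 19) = 23503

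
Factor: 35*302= 2^1*5^1*7^1* 151^1 =10570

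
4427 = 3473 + 954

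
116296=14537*8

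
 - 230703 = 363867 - 594570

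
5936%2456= 1024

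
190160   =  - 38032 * ( - 5 ) 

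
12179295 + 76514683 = 88693978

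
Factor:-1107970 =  - 2^1*5^1*101^1 * 1097^1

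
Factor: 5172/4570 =2^1*3^1*5^(- 1 )*431^1*457^ ( - 1 ) =2586/2285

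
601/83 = 7 + 20/83= 7.24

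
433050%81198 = 27060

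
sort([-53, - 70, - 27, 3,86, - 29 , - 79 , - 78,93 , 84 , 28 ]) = [ - 79, - 78, - 70, - 53, - 29, - 27, 3,28 , 84,86, 93] 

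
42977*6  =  257862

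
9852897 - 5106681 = 4746216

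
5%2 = 1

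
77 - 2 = 75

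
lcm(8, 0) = 0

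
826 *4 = 3304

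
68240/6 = 34120/3 = 11373.33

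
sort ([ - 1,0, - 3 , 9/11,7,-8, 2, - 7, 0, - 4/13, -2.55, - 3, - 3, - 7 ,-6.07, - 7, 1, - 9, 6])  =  [ - 9, - 8,  -  7, - 7, - 7, - 6.07, - 3, - 3, - 3, - 2.55, - 1,  -  4/13, 0,0, 9/11 , 1, 2,6, 7]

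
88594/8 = 11074 + 1/4 = 11074.25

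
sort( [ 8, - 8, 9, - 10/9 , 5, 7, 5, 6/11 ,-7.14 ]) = [ - 8, - 7.14,  -  10/9,6/11, 5, 5,7, 8,9 ] 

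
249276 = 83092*3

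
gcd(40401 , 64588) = 67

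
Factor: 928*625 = 2^5*5^4*29^1 = 580000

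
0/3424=0 = 0.00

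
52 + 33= 85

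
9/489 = 3/163= 0.02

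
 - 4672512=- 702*6656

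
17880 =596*30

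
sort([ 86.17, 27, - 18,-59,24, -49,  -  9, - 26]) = [ - 59,-49, - 26, - 18, -9,24,27,  86.17 ] 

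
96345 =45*2141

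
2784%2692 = 92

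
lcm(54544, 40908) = 163632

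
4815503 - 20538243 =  - 15722740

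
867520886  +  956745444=1824266330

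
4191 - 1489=2702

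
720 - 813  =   - 93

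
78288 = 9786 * 8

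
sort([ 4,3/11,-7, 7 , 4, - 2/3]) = [ - 7 , - 2/3,  3/11,4,4, 7] 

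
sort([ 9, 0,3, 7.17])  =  [0,3,7.17, 9]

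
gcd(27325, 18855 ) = 5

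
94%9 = 4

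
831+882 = 1713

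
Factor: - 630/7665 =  - 2^1*3^1 *73^(  -  1) = - 6/73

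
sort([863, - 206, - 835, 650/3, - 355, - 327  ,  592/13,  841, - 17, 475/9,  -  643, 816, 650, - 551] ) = [ - 835, - 643, - 551, - 355, - 327, - 206, - 17,592/13,475/9, 650/3,650, 816,841,863] 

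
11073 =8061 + 3012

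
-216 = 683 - 899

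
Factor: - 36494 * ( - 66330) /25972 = 3^2*5^1*11^1*43^(  -  1)*67^1*71^1*151^( -1)*257^1 =605161755/6493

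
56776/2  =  28388 = 28388.00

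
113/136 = 113/136= 0.83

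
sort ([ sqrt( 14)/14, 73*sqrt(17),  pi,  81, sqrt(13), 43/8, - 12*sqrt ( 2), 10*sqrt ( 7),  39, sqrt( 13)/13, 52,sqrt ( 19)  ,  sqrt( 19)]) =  [-12*sqrt( 2),sqrt ( 14) /14, sqrt(13)/13 , pi , sqrt( 13 ), sqrt( 19), sqrt( 19 ), 43/8,  10 * sqrt( 7),39  ,  52, 81, 73*sqrt(17) ] 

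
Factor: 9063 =3^2*19^1*53^1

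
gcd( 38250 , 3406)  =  2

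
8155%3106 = 1943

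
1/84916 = 1/84916 = 0.00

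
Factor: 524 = 2^2*131^1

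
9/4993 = 9/4993  =  0.00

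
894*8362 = 7475628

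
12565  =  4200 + 8365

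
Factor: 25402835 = 5^1*5080567^1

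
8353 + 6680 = 15033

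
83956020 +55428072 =139384092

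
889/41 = 889/41 = 21.68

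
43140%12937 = 4329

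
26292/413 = 3756/59 = 63.66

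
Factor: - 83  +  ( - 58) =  - 141 = - 3^1 * 47^1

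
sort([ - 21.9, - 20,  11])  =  [ - 21.9, - 20,11 ] 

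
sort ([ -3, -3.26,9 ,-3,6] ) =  [ - 3.26, - 3, -3 , 6,9 ] 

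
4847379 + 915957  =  5763336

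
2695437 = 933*2889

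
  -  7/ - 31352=7/31352 = 0.00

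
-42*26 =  - 1092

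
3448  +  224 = 3672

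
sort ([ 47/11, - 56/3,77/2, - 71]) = [ - 71, - 56/3, 47/11, 77/2]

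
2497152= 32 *78036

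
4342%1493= 1356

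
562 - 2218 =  - 1656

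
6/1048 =3/524 = 0.01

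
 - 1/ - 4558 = 1/4558 = 0.00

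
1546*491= 759086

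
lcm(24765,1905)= 24765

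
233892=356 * 657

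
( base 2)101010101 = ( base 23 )EJ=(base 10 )341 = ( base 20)h1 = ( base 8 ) 525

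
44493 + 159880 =204373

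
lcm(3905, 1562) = 7810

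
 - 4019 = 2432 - 6451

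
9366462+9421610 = 18788072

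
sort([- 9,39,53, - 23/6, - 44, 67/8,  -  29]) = [ - 44,-29,- 9, - 23/6, 67/8,39, 53 ] 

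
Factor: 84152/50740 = 2^1 * 5^(-1)*43^(-1)*59^ ( - 1)*67^1*157^1 = 21038/12685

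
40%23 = 17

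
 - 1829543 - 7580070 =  - 9409613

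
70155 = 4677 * 15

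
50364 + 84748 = 135112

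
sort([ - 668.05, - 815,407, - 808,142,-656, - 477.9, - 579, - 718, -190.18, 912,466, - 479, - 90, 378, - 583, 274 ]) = [ - 815, - 808, - 718, - 668.05, - 656,  -  583, - 579,-479,- 477.9,-190.18,-90,  142,274,378, 407,466 , 912 ]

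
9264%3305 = 2654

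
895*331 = 296245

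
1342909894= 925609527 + 417300367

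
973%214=117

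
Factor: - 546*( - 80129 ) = 43750434 = 2^1*3^1*7^2*13^1*11447^1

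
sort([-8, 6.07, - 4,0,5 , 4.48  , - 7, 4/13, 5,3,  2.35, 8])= [-8 ,  -  7, - 4, 0,  4/13, 2.35, 3,4.48, 5,5, 6.07,8]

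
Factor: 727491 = 3^1*19^1 * 12763^1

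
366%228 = 138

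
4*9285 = 37140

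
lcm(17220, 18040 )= 378840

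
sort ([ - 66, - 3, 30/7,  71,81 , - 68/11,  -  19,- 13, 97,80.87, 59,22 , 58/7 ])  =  [ - 66, - 19, - 13 , - 68/11, - 3,30/7, 58/7,22,59,71,80.87, 81,97]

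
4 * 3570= 14280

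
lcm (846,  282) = 846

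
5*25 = 125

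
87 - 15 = 72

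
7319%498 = 347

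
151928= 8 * 18991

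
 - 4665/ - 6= 777  +  1/2=777.50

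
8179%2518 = 625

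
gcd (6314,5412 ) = 902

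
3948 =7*564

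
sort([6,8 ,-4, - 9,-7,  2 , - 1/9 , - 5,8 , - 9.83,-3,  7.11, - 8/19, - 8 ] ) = [ - 9.83,  -  9, - 8, - 7,  -  5, - 4, - 3, - 8/19, - 1/9,2, 6,7.11, 8,8] 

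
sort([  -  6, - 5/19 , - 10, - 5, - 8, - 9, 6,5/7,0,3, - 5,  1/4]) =[ - 10, - 9, - 8, - 6 ,-5,  -  5,-5/19, 0, 1/4,5/7, 3, 6 ] 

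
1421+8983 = 10404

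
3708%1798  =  112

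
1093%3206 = 1093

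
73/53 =1 + 20/53 = 1.38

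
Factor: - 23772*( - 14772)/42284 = 2^2*3^2*7^1*11^( - 1 )*31^( - 2)*283^1*1231^1 = 87789996/10571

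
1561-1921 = -360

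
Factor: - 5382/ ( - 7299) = 598/811 = 2^1*13^1*23^1*811^( - 1) 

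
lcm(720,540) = 2160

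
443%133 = 44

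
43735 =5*8747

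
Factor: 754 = 2^1*13^1*29^1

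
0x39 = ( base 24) 29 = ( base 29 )1S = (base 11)52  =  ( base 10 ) 57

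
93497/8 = 11687 + 1/8  =  11687.12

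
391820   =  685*572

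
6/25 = 6/25 = 0.24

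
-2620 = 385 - 3005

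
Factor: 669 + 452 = 19^1*59^1 = 1121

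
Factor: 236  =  2^2*59^1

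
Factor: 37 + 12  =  49 = 7^2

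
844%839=5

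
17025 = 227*75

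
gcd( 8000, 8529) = 1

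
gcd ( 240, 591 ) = 3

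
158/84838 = 79/42419  =  0.00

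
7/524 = 7/524= 0.01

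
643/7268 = 643/7268 = 0.09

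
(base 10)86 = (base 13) 68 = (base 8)126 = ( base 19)4a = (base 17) 51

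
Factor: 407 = 11^1*37^1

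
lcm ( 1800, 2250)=9000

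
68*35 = 2380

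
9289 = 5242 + 4047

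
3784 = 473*8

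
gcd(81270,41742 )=54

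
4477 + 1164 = 5641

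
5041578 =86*58623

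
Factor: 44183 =17^1*23^1*113^1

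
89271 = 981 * 91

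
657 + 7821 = 8478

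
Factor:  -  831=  -3^1*277^1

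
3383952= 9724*348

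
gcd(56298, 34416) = 6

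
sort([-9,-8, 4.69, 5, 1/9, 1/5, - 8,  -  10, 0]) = [-10,- 9,-8, - 8,0, 1/9 , 1/5, 4.69,5 ]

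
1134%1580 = 1134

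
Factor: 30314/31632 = 2^( - 3) *3^( - 1)*23^1 = 23/24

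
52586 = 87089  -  34503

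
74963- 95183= - 20220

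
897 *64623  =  57966831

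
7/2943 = 7/2943 = 0.00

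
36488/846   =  43 + 55/423 = 43.13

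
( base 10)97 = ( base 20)4H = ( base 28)3d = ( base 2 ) 1100001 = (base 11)89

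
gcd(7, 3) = 1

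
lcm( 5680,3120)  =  221520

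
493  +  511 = 1004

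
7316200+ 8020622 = 15336822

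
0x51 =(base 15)56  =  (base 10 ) 81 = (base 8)121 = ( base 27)30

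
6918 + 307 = 7225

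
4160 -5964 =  - 1804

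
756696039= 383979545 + 372716494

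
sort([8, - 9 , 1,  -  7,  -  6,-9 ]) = [-9, - 9, - 7, - 6,1, 8]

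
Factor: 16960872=2^3*3^1*706703^1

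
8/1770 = 4/885= 0.00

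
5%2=1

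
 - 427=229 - 656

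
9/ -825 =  - 1 + 272/275 = - 0.01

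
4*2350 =9400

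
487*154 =74998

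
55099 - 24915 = 30184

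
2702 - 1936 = 766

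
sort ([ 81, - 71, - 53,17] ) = [  -  71, - 53 , 17, 81]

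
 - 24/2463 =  - 1 + 813/821 = -0.01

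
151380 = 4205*36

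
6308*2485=15675380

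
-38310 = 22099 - 60409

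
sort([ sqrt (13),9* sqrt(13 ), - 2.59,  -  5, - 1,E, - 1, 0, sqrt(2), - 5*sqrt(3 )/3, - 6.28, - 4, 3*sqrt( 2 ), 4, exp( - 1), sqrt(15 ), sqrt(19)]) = [ - 6.28, - 5,  -  4, - 5 * sqrt(3 )/3, - 2.59, - 1, - 1,0, exp( - 1), sqrt(2),E,  sqrt(13),sqrt ( 15), 4, 3*sqrt( 2), sqrt(19), 9 * sqrt(13) ]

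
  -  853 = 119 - 972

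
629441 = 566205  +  63236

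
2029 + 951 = 2980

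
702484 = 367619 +334865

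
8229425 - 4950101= 3279324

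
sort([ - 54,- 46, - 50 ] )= [ - 54, - 50, - 46]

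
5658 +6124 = 11782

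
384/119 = 384/119= 3.23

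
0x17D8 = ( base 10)6104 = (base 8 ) 13730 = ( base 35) 4ye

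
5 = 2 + 3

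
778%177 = 70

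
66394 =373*178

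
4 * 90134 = 360536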